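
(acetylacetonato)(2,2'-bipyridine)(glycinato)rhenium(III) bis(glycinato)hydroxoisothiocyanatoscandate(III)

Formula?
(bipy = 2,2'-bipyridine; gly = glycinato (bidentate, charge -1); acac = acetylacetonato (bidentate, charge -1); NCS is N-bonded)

Cation [Re…]: ligand charges -2, Re(III) ⇒ ion charge 1+.
Anion [Sc…]: ligand charges -4, Sc(III) ⇒ ion charge 1−.
One 1+ cation balances one 1− anion.

[Re(acac)(bipy)(gly)][Sc(gly)2(NCS)(OH)]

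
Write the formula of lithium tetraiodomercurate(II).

Li2[HgI4]

Ligands: 4 iodo (I, -1). Ligand charge sum = -4.
Charge balance with lithium (+1) requires 1 complex ion per 2 lithium.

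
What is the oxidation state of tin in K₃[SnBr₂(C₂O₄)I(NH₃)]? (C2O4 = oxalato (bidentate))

+2

3 potassium outside the brackets (+1 each) → the complex ion is 3−.
Ligand charges: 1×I = -1; 1×C2O4 = -2; 1×NH3 neutral; 2×Br = -2; sum -5.
Sn + (-5) = 3− ⇒ Sn is +2.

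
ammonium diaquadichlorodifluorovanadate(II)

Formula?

(NH4)2[VCl2F2(H2O)2]

Ligands: 2 aqua (H2O, neutral), 2 fluoro (F, -1), 2 chloro (Cl, -1). Ligand charge sum = -4.
With V in oxidation state +2, the complex ion is [V...]^2−.
Charge balance with ammonium (+1) requires 1 complex ion per 2 ammonium.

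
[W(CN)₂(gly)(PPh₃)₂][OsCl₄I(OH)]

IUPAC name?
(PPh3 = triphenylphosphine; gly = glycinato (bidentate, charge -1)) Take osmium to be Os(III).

dicyano(glycinato)bis(triphenylphosphine)tungsten(VI) tetrachlorohydroxoiodoosmate(III)

Both ions are complex: the cation is named first with the plain metal name, the anion second with the -ate form; each ion's ligands are alphabetised independently.
Os is given as +3; the anion's ligand charges sum to -6, so the complex anion is 3−.
A 1:1 salt means the cation carries the equal and opposite charge, 3+.
Cation: ligand charges sum to -3; for the ion to be 3+, W = +6.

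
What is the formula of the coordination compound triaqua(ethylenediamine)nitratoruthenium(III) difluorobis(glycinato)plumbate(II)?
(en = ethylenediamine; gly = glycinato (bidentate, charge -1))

Cation [Ru…]: ligand charges -1, Ru(III) ⇒ ion charge 2+.
Anion [Pb…]: ligand charges -4, Pb(II) ⇒ ion charge 2−.
One 2+ cation balances one 2− anion.

[Ru(en)(H2O)3(NO3)][PbF2(gly)2]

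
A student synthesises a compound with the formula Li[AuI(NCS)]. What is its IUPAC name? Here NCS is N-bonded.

The 1 lithium counter-ion carries a total charge of +1, so each complex ion is 1−.
Ligand charges: 1×iodo (-1 each), 1×isothiocyanato (-1 each); total -2. So Au + (-2) = 1−, giving Au = +1.
Ligands are named alphabetically: iodo before isothiocyanato.
The complex ion is anionic, so gold takes the -ate form aurate(I).

lithium iodoisothiocyanatoaurate(I)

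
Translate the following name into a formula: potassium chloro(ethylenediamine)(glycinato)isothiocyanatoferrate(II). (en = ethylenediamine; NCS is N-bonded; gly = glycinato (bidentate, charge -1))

Ligands: 1 ethylenediamine (en, neutral), 1 chloro (Cl, -1), 1 isothiocyanato (NCS, -1), 1 glycinato (gly, -1). Ligand charge sum = -3.
Charge balance with potassium (+1) requires 1 complex ion per 1 potassium.

K[FeCl(en)(gly)(NCS)]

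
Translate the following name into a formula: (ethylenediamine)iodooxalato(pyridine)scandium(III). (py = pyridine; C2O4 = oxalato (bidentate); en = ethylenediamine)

Ligands: 1 pyridine (py, neutral), 1 iodo (I, -1), 1 oxalato (C2O4, -2), 1 ethylenediamine (en, neutral). Ligand charge sum = -3.
With Sc in oxidation state +3, the complex ion is [Sc...].

[Sc(C2O4)(en)I(py)]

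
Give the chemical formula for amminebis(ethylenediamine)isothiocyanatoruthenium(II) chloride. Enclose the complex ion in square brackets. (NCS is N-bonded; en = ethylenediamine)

Ligands: 1 isothiocyanato (NCS, -1), 1 ammine (NH3, neutral), 2 ethylenediamine (en, neutral). Ligand charge sum = -1.
Charge balance with chloride (-1) requires 1 complex ion per 1 chloride.

[Ru(en)2(NCS)(NH3)]Cl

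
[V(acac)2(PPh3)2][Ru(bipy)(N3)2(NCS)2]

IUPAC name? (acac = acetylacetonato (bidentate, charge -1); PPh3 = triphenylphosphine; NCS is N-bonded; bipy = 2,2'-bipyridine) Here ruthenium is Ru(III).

bis(acetylacetonato)bis(triphenylphosphine)vanadium(III) diazido(2,2'-bipyridine)diisothiocyanatoruthenate(III)

Both ions are complex: the cation is named first with the plain metal name, the anion second with the -ate form; each ion's ligands are alphabetised independently.
Ru is given as +3; the anion's ligand charges sum to -4, so the complex anion is 1−.
A 1:1 salt means the cation carries the equal and opposite charge, 1+.
Cation: ligand charges sum to -2; for the ion to be 1+, V = +3.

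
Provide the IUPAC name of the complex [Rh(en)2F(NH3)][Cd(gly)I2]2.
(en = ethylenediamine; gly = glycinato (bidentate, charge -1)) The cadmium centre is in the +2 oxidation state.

Both ions are complex: the cation is named first with the plain metal name, the anion second with the -ate form; each ion's ligands are alphabetised independently.
Cd is given as +2; the anion's ligand charges sum to -3, so the complex anion is 1−.
With 2 anions per cation, the cation must be 2×1 = 2+.
Cation: ligand charges sum to -1; for the ion to be 2+, Rh = +3.

amminebis(ethylenediamine)fluororhodium(III) (glycinato)diiodocadmate(II)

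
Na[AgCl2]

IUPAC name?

The 1 sodium counter-ion carries a total charge of +1, so each complex ion is 1−.
Ligand charges: 2×chloro (-1 each); total -2. So Ag + (-2) = 1−, giving Ag = +1.
The complex ion is anionic, so silver takes the -ate form argentate(I).

sodium dichloroargentate(I)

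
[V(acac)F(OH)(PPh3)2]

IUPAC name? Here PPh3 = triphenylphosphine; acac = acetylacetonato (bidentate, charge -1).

There is no counter-ion, so the complex is neutral overall.
Ligand charges: 1×fluoro (-1 each), 2×triphenylphosphine (neutral), 1×hydroxo (-1 each), 1×acetylacetonato (-1 each); total -3. So V + (-3) = 0, giving V = +3.
Ligands are named alphabetically: acetylacetonato before fluoro before hydroxo before triphenylphosphine.

(acetylacetonato)fluorohydroxobis(triphenylphosphine)vanadium(III)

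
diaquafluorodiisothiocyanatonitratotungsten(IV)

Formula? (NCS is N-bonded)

Ligands: 1 nitrato (NO3, -1), 2 isothiocyanato (NCS, -1), 1 fluoro (F, -1), 2 aqua (H2O, neutral). Ligand charge sum = -4.
With W in oxidation state +4, the complex ion is [W...].

[WF(H2O)2(NCS)2(NO3)]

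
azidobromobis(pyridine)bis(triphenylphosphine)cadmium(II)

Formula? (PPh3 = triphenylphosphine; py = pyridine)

Ligands: 1 bromo (Br, -1), 1 azido (N3, -1), 2 triphenylphosphine (PPh3, neutral), 2 pyridine (py, neutral). Ligand charge sum = -2.
With Cd in oxidation state +2, the complex ion is [Cd...].

[CdBr(N3)(PPh3)2(py)2]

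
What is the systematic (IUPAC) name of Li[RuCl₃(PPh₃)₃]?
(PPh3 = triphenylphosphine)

lithium trichlorotris(triphenylphosphine)ruthenate(II)

The 1 lithium counter-ion carries a total charge of +1, so each complex ion is 1−.
Ligand charges: 3×triphenylphosphine (neutral), 3×chloro (-1 each); total -3. So Ru + (-3) = 1−, giving Ru = +2.
Ligands are named alphabetically: chloro before triphenylphosphine.
The complex ion is anionic, so ruthenium takes the -ate form ruthenate(II).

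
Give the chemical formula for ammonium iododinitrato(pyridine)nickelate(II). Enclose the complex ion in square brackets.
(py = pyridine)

Ligands: 1 iodo (I, -1), 1 pyridine (py, neutral), 2 nitrato (NO3, -1). Ligand charge sum = -3.
Charge balance with ammonium (+1) requires 1 complex ion per 1 ammonium.

NH4[NiI(NO3)2(py)]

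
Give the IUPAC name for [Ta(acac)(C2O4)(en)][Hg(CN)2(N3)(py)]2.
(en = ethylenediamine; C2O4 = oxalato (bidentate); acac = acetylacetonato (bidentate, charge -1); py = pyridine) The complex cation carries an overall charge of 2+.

(acetylacetonato)(ethylenediamine)oxalatotantalum(V) azidodicyano(pyridine)mercurate(II)

Both ions are complex: the cation is named first with the plain metal name, the anion second with the -ate form; each ion's ligands are alphabetised independently.
The complex cation is given as 2+; its ligand charges sum to -3, so Ta = +5.
With 2 anions per cation, each anion must be 2/2 = 1−.
Anion: ligand charges sum to -3; for the ion to be 1−, Hg = +2.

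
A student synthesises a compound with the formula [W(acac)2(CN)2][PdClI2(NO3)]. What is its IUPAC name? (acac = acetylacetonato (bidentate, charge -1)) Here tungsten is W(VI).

bis(acetylacetonato)dicyanotungsten(VI) chlorodiiodonitratopalladate(II)

Both ions are complex: the cation is named first with the plain metal name, the anion second with the -ate form; each ion's ligands are alphabetised independently.
W is given as +6; the cation's ligand charges sum to -4, so the complex cation is 2+.
A 1:1 salt means the anion carries the equal and opposite charge, 2−.
Anion: ligand charges sum to -4; for the ion to be 2−, Pd = +2.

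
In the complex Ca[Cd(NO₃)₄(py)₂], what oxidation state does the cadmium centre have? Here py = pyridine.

+2

1 calcium outside the brackets (+2 each) → the complex ion is 2−.
Ligand charges: 2×py neutral; 4×NO3 = -4; sum -4.
Cd + (-4) = 2− ⇒ Cd is +2.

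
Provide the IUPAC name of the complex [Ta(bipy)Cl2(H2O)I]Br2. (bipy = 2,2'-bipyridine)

The 2 bromide counter-ions carry a total charge of -2, so each complex ion is 2+.
Ligand charges: 1×2,2'-bipyridine (neutral), 1×iodo (-1 each), 2×chloro (-1 each), 1×aqua (neutral); total -3. So Ta + (-3) = 2+, giving Ta = +5.
Ligands are named alphabetically: aqua before bipyridine before chloro before iodo.

aqua(2,2'-bipyridine)dichloroiodotantalum(V) bromide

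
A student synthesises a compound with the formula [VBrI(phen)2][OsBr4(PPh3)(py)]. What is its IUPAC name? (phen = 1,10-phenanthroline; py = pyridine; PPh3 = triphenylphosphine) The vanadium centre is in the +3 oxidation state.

Both ions are complex: the cation is named first with the plain metal name, the anion second with the -ate form; each ion's ligands are alphabetised independently.
V is given as +3; the cation's ligand charges sum to -2, so the complex cation is 1+.
A 1:1 salt means the anion carries the equal and opposite charge, 1−.
Anion: ligand charges sum to -4; for the ion to be 1−, Os = +3.

bromoiodobis(1,10-phenanthroline)vanadium(III) tetrabromo(pyridine)(triphenylphosphine)osmate(III)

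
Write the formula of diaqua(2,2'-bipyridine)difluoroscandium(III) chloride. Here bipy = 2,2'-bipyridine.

Ligands: 2 fluoro (F, -1), 2 aqua (H2O, neutral), 1 2,2'-bipyridine (bipy, neutral). Ligand charge sum = -2.
With Sc in oxidation state +3, the complex ion is [Sc...]^1+.
Charge balance with chloride (-1) requires 1 complex ion per 1 chloride.

[Sc(bipy)F2(H2O)2]Cl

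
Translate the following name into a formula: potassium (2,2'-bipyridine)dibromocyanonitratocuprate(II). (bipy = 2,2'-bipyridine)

Ligands: 1 cyano (CN, -1), 2 bromo (Br, -1), 1 2,2'-bipyridine (bipy, neutral), 1 nitrato (NO3, -1). Ligand charge sum = -4.
With Cu in oxidation state +2, the complex ion is [Cu...]^2−.
Charge balance with potassium (+1) requires 1 complex ion per 2 potassium.

K2[Cu(bipy)Br2(CN)(NO3)]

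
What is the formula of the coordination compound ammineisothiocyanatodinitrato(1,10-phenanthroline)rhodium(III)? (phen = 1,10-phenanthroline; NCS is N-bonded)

Ligands: 1 1,10-phenanthroline (phen, neutral), 2 nitrato (NO3, -1), 1 ammine (NH3, neutral), 1 isothiocyanato (NCS, -1). Ligand charge sum = -3.
With Rh in oxidation state +3, the complex ion is [Rh...].

[Rh(NCS)(NH3)(NO3)2(phen)]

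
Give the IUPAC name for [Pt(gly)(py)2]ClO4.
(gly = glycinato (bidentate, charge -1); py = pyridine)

The 1 perchlorate counter-ion carries a total charge of -1, so each complex ion is 1+.
Ligand charges: 1×glycinato (-1 each), 2×pyridine (neutral); total -1. So Pt + (-1) = 1+, giving Pt = +2.
Ligands are named alphabetically: glycinato before pyridine.

(glycinato)bis(pyridine)platinum(II) perchlorate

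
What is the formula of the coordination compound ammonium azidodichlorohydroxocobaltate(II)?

Ligands: 1 hydroxo (OH, -1), 2 chloro (Cl, -1), 1 azido (N3, -1). Ligand charge sum = -4.
Charge balance with ammonium (+1) requires 1 complex ion per 2 ammonium.

(NH4)2[CoCl2(N3)(OH)]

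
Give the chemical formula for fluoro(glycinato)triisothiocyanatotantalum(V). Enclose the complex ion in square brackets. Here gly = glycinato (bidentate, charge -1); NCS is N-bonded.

[TaF(gly)(NCS)3]

Ligands: 1 glycinato (gly, -1), 1 fluoro (F, -1), 3 isothiocyanato (NCS, -1). Ligand charge sum = -5.
With Ta in oxidation state +5, the complex ion is [Ta...].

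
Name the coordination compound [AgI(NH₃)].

There is no counter-ion, so the complex is neutral overall.
Ligand charges: 1×iodo (-1 each), 1×ammine (neutral); total -1. So Ag + (-1) = 0, giving Ag = +1.
Ligands are named alphabetically: ammine before iodo.

ammineiodosilver(I)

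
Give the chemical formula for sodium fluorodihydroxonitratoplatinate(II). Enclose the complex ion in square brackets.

Na2[PtF(NO3)(OH)2]

Ligands: 1 fluoro (F, -1), 1 nitrato (NO3, -1), 2 hydroxo (OH, -1). Ligand charge sum = -4.
With Pt in oxidation state +2, the complex ion is [Pt...]^2−.
Charge balance with sodium (+1) requires 1 complex ion per 2 sodium.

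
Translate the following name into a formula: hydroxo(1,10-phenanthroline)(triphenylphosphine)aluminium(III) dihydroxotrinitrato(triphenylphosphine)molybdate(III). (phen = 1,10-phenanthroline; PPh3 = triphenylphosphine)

Cation [Al…]: ligand charges -1, Al(III) ⇒ ion charge 2+.
Anion [Mo…]: ligand charges -5, Mo(III) ⇒ ion charge 2−.
One 2+ cation balances one 2− anion.

[Al(OH)(phen)(PPh3)][Mo(NO3)3(OH)2(PPh3)]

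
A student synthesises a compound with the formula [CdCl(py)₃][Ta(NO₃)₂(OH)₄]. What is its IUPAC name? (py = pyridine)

chlorotris(pyridine)cadmium(II) tetrahydroxodinitratotantalate(V)

Cadmium is always +2 in its complexes; the cation's ligand charges sum to -1, so the complex cation is 1+.
A 1:1 salt means the anion carries the equal and opposite charge, 1−.
Anion: ligand charges sum to -6; for the ion to be 1−, Ta = +5.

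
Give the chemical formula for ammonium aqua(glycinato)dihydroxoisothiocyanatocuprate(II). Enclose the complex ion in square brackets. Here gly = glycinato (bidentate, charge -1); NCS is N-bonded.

(NH4)2[Cu(gly)(H2O)(NCS)(OH)2]

Ligands: 2 hydroxo (OH, -1), 1 aqua (H2O, neutral), 1 glycinato (gly, -1), 1 isothiocyanato (NCS, -1). Ligand charge sum = -4.
With Cu in oxidation state +2, the complex ion is [Cu...]^2−.
Charge balance with ammonium (+1) requires 1 complex ion per 2 ammonium.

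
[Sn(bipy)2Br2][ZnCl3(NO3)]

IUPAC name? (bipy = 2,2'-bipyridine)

Both ions are complex: the cation is named first with the plain metal name, the anion second with the -ate form; each ion's ligands are alphabetised independently.
Zinc is always +2 in its complexes; the anion's ligand charges sum to -4, so the complex anion is 2−.
A 1:1 salt means the cation carries the equal and opposite charge, 2+.
Cation: ligand charges sum to -2; for the ion to be 2+, Sn = +4.

bis(2,2'-bipyridine)dibromotin(IV) trichloronitratozincate(II)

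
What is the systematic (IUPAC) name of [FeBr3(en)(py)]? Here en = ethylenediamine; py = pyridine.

There is no counter-ion, so the complex is neutral overall.
Ligand charges: 3×bromo (-1 each), 1×ethylenediamine (neutral), 1×pyridine (neutral); total -3. So Fe + (-3) = 0, giving Fe = +3.
Ligands are named alphabetically: bromo before ethylenediamine before pyridine.

tribromo(ethylenediamine)(pyridine)iron(III)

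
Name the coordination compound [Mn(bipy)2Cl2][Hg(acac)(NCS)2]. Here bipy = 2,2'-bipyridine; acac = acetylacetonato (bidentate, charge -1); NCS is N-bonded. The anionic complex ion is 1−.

bis(2,2'-bipyridine)dichloromanganese(III) (acetylacetonato)diisothiocyanatomercurate(II)

The complex anion is given as 1−; its ligand charges sum to -3, so Hg = +2.
A 1:1 salt means the cation carries the equal and opposite charge, 1+.
Cation: ligand charges sum to -2; for the ion to be 1+, Mn = +3.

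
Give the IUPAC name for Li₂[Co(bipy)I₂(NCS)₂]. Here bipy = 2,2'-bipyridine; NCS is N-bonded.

lithium (2,2'-bipyridine)diiododiisothiocyanatocobaltate(II)

The 2 lithium counter-ions carry a total charge of +2, so each complex ion is 2−.
Ligand charges: 1×2,2'-bipyridine (neutral), 2×iodo (-1 each), 2×isothiocyanato (-1 each); total -4. So Co + (-4) = 2−, giving Co = +2.
Ligands are named alphabetically: bipyridine before iodo before isothiocyanato.
The complex ion is anionic, so cobalt takes the -ate form cobaltate(II).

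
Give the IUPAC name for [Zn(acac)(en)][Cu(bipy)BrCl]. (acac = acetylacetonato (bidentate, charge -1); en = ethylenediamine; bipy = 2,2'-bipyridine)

Both ions are complex: the cation is named first with the plain metal name, the anion second with the -ate form; each ion's ligands are alphabetised independently.
Zinc is always +2 in its complexes; the cation's ligand charges sum to -1, so the complex cation is 1+.
A 1:1 salt means the anion carries the equal and opposite charge, 1−.
Anion: ligand charges sum to -2; for the ion to be 1−, Cu = +1.

(acetylacetonato)(ethylenediamine)zinc(II) (2,2'-bipyridine)bromochlorocuprate(I)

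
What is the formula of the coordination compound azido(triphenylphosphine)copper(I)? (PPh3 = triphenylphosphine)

[Cu(N3)(PPh3)]

Ligands: 1 triphenylphosphine (PPh3, neutral), 1 azido (N3, -1). Ligand charge sum = -1.
With Cu in oxidation state +1, the complex ion is [Cu...].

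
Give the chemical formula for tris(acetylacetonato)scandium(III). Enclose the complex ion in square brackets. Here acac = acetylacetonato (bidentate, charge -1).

[Sc(acac)3]

Ligands: 3 acetylacetonato (acac, -1). Ligand charge sum = -3.
With Sc in oxidation state +3, the complex ion is [Sc...].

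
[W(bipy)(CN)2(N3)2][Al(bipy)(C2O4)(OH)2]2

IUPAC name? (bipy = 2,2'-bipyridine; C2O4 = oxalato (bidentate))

diazido(2,2'-bipyridine)dicyanotungsten(VI) (2,2'-bipyridine)dihydroxooxalatoaluminate(III)

Aluminium is always +3 in its complexes; the anion's ligand charges sum to -4, so the complex anion is 1−.
With 2 anions per cation, the cation must be 2×1 = 2+.
Cation: ligand charges sum to -4; for the ion to be 2+, W = +6.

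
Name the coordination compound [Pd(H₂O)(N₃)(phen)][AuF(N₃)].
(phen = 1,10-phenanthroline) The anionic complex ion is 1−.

Both ions are complex: the cation is named first with the plain metal name, the anion second with the -ate form; each ion's ligands are alphabetised independently.
The complex anion is given as 1−; its ligand charges sum to -2, so Au = +1.
A 1:1 salt means the cation carries the equal and opposite charge, 1+.
Cation: ligand charges sum to -1; for the ion to be 1+, Pd = +2.

aquaazido(1,10-phenanthroline)palladium(II) azidofluoroaurate(I)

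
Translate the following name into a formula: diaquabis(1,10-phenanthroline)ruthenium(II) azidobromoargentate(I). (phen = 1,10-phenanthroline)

[Ru(H2O)2(phen)2][AgBr(N3)]2

Cation [Ru…]: ligand charges 0, Ru(II) ⇒ ion charge 2+.
Anion [Ag…]: ligand charges -2, Ag(I) ⇒ ion charge 1−.
One 2+ cation requires 2 of the 1− anion.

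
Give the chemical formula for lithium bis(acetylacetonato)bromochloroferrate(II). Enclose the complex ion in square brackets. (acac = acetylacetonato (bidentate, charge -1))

Ligands: 2 acetylacetonato (acac, -1), 1 chloro (Cl, -1), 1 bromo (Br, -1). Ligand charge sum = -4.
With Fe in oxidation state +2, the complex ion is [Fe...]^2−.
Charge balance with lithium (+1) requires 1 complex ion per 2 lithium.

Li2[Fe(acac)2BrCl]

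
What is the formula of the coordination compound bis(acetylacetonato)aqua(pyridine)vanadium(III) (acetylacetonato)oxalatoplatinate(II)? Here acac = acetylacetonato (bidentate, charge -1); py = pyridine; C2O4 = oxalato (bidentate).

Cation [V…]: ligand charges -2, V(III) ⇒ ion charge 1+.
Anion [Pt…]: ligand charges -3, Pt(II) ⇒ ion charge 1−.

[V(acac)2(H2O)(py)][Pt(acac)(C2O4)]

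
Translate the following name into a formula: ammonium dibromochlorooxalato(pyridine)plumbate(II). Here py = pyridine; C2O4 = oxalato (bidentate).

Ligands: 1 chloro (Cl, -1), 1 pyridine (py, neutral), 2 bromo (Br, -1), 1 oxalato (C2O4, -2). Ligand charge sum = -5.
With Pb in oxidation state +2, the complex ion is [Pb...]^3−.
Charge balance with ammonium (+1) requires 1 complex ion per 3 ammonium.

(NH4)3[PbBr2(C2O4)Cl(py)]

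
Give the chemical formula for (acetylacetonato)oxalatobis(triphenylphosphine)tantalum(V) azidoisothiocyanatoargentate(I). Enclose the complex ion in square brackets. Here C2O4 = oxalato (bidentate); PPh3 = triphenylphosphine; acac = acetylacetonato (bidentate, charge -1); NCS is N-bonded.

Cation [Ta…]: ligand charges -3, Ta(V) ⇒ ion charge 2+.
Anion [Ag…]: ligand charges -2, Ag(I) ⇒ ion charge 1−.
One 2+ cation requires 2 of the 1− anion.

[Ta(acac)(C2O4)(PPh3)2][Ag(N3)(NCS)]2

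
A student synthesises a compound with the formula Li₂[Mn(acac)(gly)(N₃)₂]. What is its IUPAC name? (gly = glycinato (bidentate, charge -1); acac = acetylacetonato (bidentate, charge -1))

The 2 lithium counter-ions carry a total charge of +2, so each complex ion is 2−.
Ligand charges: 1×glycinato (-1 each), 1×acetylacetonato (-1 each), 2×azido (-1 each); total -4. So Mn + (-4) = 2−, giving Mn = +2.
Ligands are named alphabetically: acetylacetonato before azido before glycinato.
The complex ion is anionic, so manganese takes the -ate form manganate(II).

lithium (acetylacetonato)diazido(glycinato)manganate(II)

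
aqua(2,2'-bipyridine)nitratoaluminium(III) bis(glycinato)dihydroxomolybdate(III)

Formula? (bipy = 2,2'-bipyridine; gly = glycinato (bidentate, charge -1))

[Al(bipy)(H2O)(NO3)][Mo(gly)2(OH)2]2

Cation [Al…]: ligand charges -1, Al(III) ⇒ ion charge 2+.
Anion [Mo…]: ligand charges -4, Mo(III) ⇒ ion charge 1−.
One 2+ cation requires 2 of the 1− anion.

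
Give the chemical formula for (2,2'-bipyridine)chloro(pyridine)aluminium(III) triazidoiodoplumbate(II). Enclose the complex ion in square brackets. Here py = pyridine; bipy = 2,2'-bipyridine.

Cation [Al…]: ligand charges -1, Al(III) ⇒ ion charge 2+.
Anion [Pb…]: ligand charges -4, Pb(II) ⇒ ion charge 2−.
One 2+ cation balances one 2− anion.

[Al(bipy)Cl(py)][PbI(N3)3]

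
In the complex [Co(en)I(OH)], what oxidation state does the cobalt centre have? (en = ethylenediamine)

+2

No counter-ion: the bracketed complex is neutral.
Ligand charges: 1×en neutral; 1×I = -1; 1×OH = -1; sum -2.
Co + (-2) = 0 ⇒ Co is +2.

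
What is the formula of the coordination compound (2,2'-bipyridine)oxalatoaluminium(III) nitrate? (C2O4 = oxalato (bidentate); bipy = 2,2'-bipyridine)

Ligands: 1 oxalato (C2O4, -2), 1 2,2'-bipyridine (bipy, neutral). Ligand charge sum = -2.
Charge balance with nitrate (-1) requires 1 complex ion per 1 nitrate.

[Al(bipy)(C2O4)]NO3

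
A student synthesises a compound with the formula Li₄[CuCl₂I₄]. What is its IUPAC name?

The 4 lithium counter-ions carry a total charge of +4, so each complex ion is 4−.
Ligand charges: 2×chloro (-1 each), 4×iodo (-1 each); total -6. So Cu + (-6) = 4−, giving Cu = +2.
The complex ion is anionic, so copper takes the -ate form cuprate(II).

lithium dichlorotetraiodocuprate(II)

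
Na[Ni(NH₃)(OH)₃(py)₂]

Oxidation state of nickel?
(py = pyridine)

+2

1 sodium outside the brackets (+1 each) → the complex ion is 1−.
Ligand charges: 3×OH = -3; 1×NH3 neutral; 2×py neutral; sum -3.
Ni + (-3) = 1− ⇒ Ni is +2.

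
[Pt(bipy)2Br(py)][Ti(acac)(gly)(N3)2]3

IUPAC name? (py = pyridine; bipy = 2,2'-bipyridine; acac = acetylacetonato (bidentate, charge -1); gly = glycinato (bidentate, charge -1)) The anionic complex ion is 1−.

Both ions are complex: the cation is named first with the plain metal name, the anion second with the -ate form; each ion's ligands are alphabetised independently.
The complex anion is given as 1−; its ligand charges sum to -4, so Ti = +3.
With 3 anions per cation, the cation must be 3×1 = 3+.
Cation: ligand charges sum to -1; for the ion to be 3+, Pt = +4.

bis(2,2'-bipyridine)bromo(pyridine)platinum(IV) (acetylacetonato)diazido(glycinato)titanate(III)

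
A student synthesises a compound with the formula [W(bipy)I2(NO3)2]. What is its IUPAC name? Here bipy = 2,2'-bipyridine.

There is no counter-ion, so the complex is neutral overall.
Ligand charges: 1×2,2'-bipyridine (neutral), 2×iodo (-1 each), 2×nitrato (-1 each); total -4. So W + (-4) = 0, giving W = +4.
Ligands are named alphabetically: bipyridine before iodo before nitrato.

(2,2'-bipyridine)diiododinitratotungsten(IV)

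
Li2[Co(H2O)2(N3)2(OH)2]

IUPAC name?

lithium diaquadiazidodihydroxocobaltate(II)

The 2 lithium counter-ions carry a total charge of +2, so each complex ion is 2−.
Ligand charges: 2×aqua (neutral), 2×hydroxo (-1 each), 2×azido (-1 each); total -4. So Co + (-4) = 2−, giving Co = +2.
Ligands are named alphabetically: aqua before azido before hydroxo.
The complex ion is anionic, so cobalt takes the -ate form cobaltate(II).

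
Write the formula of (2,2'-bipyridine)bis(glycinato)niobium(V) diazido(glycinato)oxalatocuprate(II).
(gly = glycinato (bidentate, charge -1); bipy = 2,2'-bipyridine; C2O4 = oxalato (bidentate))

[Nb(bipy)(gly)2][Cu(C2O4)(gly)(N3)2]

Cation [Nb…]: ligand charges -2, Nb(V) ⇒ ion charge 3+.
Anion [Cu…]: ligand charges -5, Cu(II) ⇒ ion charge 3−.
One 3+ cation balances one 3− anion.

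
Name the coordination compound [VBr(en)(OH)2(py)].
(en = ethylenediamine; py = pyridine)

There is no counter-ion, so the complex is neutral overall.
Ligand charges: 2×hydroxo (-1 each), 1×ethylenediamine (neutral), 1×bromo (-1 each), 1×pyridine (neutral); total -3. So V + (-3) = 0, giving V = +3.
Ligands are named alphabetically: bromo before ethylenediamine before hydroxo before pyridine.

bromo(ethylenediamine)dihydroxo(pyridine)vanadium(III)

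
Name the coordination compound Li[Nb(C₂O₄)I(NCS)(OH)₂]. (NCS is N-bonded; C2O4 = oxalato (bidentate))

The 1 lithium counter-ion carries a total charge of +1, so each complex ion is 1−.
Ligand charges: 1×isothiocyanato (-1 each), 1×iodo (-1 each), 2×hydroxo (-1 each), 1×oxalato (-2 each); total -6. So Nb + (-6) = 1−, giving Nb = +5.
The complex ion is anionic, so niobium takes the -ate form niobate(V).

lithium dihydroxoiodoisothiocyanatooxalatoniobate(V)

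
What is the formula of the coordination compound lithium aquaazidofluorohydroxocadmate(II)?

Ligands: 1 aqua (H2O, neutral), 1 hydroxo (OH, -1), 1 fluoro (F, -1), 1 azido (N3, -1). Ligand charge sum = -3.
With Cd in oxidation state +2, the complex ion is [Cd...]^1−.
Charge balance with lithium (+1) requires 1 complex ion per 1 lithium.

Li[CdF(H2O)(N3)(OH)]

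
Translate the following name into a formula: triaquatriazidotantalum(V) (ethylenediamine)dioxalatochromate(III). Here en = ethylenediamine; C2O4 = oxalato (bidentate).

[Ta(H2O)3(N3)3][Cr(C2O4)2(en)]2

Cation [Ta…]: ligand charges -3, Ta(V) ⇒ ion charge 2+.
Anion [Cr…]: ligand charges -4, Cr(III) ⇒ ion charge 1−.
One 2+ cation requires 2 of the 1− anion.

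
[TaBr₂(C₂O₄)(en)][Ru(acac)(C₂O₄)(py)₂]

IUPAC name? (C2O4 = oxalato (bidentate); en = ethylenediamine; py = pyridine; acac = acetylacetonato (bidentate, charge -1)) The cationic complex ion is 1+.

dibromo(ethylenediamine)oxalatotantalum(V) (acetylacetonato)oxalatobis(pyridine)ruthenate(II)

The complex cation is given as 1+; its ligand charges sum to -4, so Ta = +5.
A 1:1 salt means the anion carries the equal and opposite charge, 1−.
Anion: ligand charges sum to -3; for the ion to be 1−, Ru = +2.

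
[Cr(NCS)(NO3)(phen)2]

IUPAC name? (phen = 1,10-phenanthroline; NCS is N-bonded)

There is no counter-ion, so the complex is neutral overall.
Ligand charges: 2×1,10-phenanthroline (neutral), 1×nitrato (-1 each), 1×isothiocyanato (-1 each); total -2. So Cr + (-2) = 0, giving Cr = +2.
Ligands are named alphabetically: isothiocyanato before nitrato before phenanthroline.

isothiocyanatonitratobis(1,10-phenanthroline)chromium(II)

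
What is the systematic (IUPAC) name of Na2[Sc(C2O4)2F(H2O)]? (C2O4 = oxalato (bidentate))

The 2 sodium counter-ions carry a total charge of +2, so each complex ion is 2−.
Ligand charges: 1×aqua (neutral), 1×fluoro (-1 each), 2×oxalato (-2 each); total -5. So Sc + (-5) = 2−, giving Sc = +3.
Ligands are named alphabetically: aqua before fluoro before oxalato.
The complex ion is anionic, so scandium takes the -ate form scandate(III).

sodium aquafluorodioxalatoscandate(III)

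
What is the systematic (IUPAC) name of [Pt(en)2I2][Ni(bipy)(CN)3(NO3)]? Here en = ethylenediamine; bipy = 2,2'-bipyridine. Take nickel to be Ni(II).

bis(ethylenediamine)diiodoplatinum(IV) (2,2'-bipyridine)tricyanonitratonickelate(II)

Both ions are complex: the cation is named first with the plain metal name, the anion second with the -ate form; each ion's ligands are alphabetised independently.
Ni is given as +2; the anion's ligand charges sum to -4, so the complex anion is 2−.
A 1:1 salt means the cation carries the equal and opposite charge, 2+.
Cation: ligand charges sum to -2; for the ion to be 2+, Pt = +4.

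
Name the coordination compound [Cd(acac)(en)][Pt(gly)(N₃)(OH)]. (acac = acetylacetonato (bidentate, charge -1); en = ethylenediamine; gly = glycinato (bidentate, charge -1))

(acetylacetonato)(ethylenediamine)cadmium(II) azido(glycinato)hydroxoplatinate(II)

Cadmium is always +2 in its complexes; the cation's ligand charges sum to -1, so the complex cation is 1+.
A 1:1 salt means the anion carries the equal and opposite charge, 1−.
Anion: ligand charges sum to -3; for the ion to be 1−, Pt = +2.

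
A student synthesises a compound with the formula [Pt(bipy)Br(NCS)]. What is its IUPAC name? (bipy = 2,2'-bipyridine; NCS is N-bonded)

(2,2'-bipyridine)bromoisothiocyanatoplatinum(II)

There is no counter-ion, so the complex is neutral overall.
Ligand charges: 1×bromo (-1 each), 1×2,2'-bipyridine (neutral), 1×isothiocyanato (-1 each); total -2. So Pt + (-2) = 0, giving Pt = +2.
Ligands are named alphabetically: bipyridine before bromo before isothiocyanato.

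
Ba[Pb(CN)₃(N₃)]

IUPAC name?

The 1 barium counter-ion carries a total charge of +2, so each complex ion is 2−.
Ligand charges: 1×azido (-1 each), 3×cyano (-1 each); total -4. So Pb + (-4) = 2−, giving Pb = +2.
Ligands are named alphabetically: azido before cyano.
The complex ion is anionic, so lead takes the -ate form plumbate(II).

barium azidotricyanoplumbate(II)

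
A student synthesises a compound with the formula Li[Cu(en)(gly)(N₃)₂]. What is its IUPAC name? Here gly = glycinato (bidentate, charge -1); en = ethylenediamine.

The 1 lithium counter-ion carries a total charge of +1, so each complex ion is 1−.
Ligand charges: 1×glycinato (-1 each), 2×azido (-1 each), 1×ethylenediamine (neutral); total -3. So Cu + (-3) = 1−, giving Cu = +2.
The complex ion is anionic, so copper takes the -ate form cuprate(II).

lithium diazido(ethylenediamine)(glycinato)cuprate(II)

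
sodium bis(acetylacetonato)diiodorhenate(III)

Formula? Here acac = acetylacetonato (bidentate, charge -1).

Ligands: 2 acetylacetonato (acac, -1), 2 iodo (I, -1). Ligand charge sum = -4.
With Re in oxidation state +3, the complex ion is [Re...]^1−.
Charge balance with sodium (+1) requires 1 complex ion per 1 sodium.

Na[Re(acac)2I2]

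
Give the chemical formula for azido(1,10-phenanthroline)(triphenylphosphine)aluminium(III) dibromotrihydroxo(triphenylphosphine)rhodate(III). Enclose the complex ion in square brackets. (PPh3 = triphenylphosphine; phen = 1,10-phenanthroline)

[Al(N3)(phen)(PPh3)][RhBr2(OH)3(PPh3)]

Cation [Al…]: ligand charges -1, Al(III) ⇒ ion charge 2+.
Anion [Rh…]: ligand charges -5, Rh(III) ⇒ ion charge 2−.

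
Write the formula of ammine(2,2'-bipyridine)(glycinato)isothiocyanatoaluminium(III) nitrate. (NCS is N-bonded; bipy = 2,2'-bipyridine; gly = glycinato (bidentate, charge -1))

Ligands: 1 isothiocyanato (NCS, -1), 1 2,2'-bipyridine (bipy, neutral), 1 ammine (NH3, neutral), 1 glycinato (gly, -1). Ligand charge sum = -2.
With Al in oxidation state +3, the complex ion is [Al...]^1+.
Charge balance with nitrate (-1) requires 1 complex ion per 1 nitrate.

[Al(bipy)(gly)(NCS)(NH3)]NO3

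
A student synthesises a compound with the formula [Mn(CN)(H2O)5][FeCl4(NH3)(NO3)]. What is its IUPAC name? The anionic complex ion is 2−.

pentaaquacyanomanganese(III) amminetetrachloronitratoferrate(III)

Both ions are complex: the cation is named first with the plain metal name, the anion second with the -ate form; each ion's ligands are alphabetised independently.
The complex anion is given as 2−; its ligand charges sum to -5, so Fe = +3.
A 1:1 salt means the cation carries the equal and opposite charge, 2+.
Cation: ligand charges sum to -1; for the ion to be 2+, Mn = +3.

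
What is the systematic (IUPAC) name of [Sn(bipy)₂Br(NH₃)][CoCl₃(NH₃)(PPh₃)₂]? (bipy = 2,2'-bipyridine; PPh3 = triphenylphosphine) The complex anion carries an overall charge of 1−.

amminebis(2,2'-bipyridine)bromotin(II) amminetrichlorobis(triphenylphosphine)cobaltate(II)

The complex anion is given as 1−; its ligand charges sum to -3, so Co = +2.
A 1:1 salt means the cation carries the equal and opposite charge, 1+.
Cation: ligand charges sum to -1; for the ion to be 1+, Sn = +2.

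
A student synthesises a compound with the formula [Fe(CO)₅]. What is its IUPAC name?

There is no counter-ion, so the complex is neutral overall.
Ligand charges: 5×carbonyl (neutral); total 0. So Fe + (0) = 0, giving Fe = 0.

pentacarbonyliron(0)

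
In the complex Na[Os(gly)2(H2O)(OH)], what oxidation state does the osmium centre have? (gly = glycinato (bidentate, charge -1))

+2

1 sodium outside the brackets (+1 each) → the complex ion is 1−.
Ligand charges: 2×gly = -2; 1×OH = -1; 1×H2O neutral; sum -3.
Os + (-3) = 1− ⇒ Os is +2.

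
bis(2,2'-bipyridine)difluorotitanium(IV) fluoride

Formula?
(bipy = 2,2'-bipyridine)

[Ti(bipy)2F2]F2

Ligands: 2 fluoro (F, -1), 2 2,2'-bipyridine (bipy, neutral). Ligand charge sum = -2.
Charge balance with fluoride (-1) requires 1 complex ion per 2 fluoride.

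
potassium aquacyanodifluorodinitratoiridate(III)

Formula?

K2[Ir(CN)F2(H2O)(NO3)2]

Ligands: 1 cyano (CN, -1), 1 aqua (H2O, neutral), 2 nitrato (NO3, -1), 2 fluoro (F, -1). Ligand charge sum = -5.
With Ir in oxidation state +3, the complex ion is [Ir...]^2−.
Charge balance with potassium (+1) requires 1 complex ion per 2 potassium.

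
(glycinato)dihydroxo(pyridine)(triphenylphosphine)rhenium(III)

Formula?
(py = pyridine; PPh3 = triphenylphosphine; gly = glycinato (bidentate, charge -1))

Ligands: 1 pyridine (py, neutral), 2 hydroxo (OH, -1), 1 triphenylphosphine (PPh3, neutral), 1 glycinato (gly, -1). Ligand charge sum = -3.
With Re in oxidation state +3, the complex ion is [Re...].

[Re(gly)(OH)2(PPh3)(py)]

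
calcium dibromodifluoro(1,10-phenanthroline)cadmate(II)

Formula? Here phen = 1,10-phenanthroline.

Ca[CdBr2F2(phen)]

Ligands: 1 1,10-phenanthroline (phen, neutral), 2 fluoro (F, -1), 2 bromo (Br, -1). Ligand charge sum = -4.
With Cd in oxidation state +2, the complex ion is [Cd...]^2−.
Charge balance with calcium (+2) requires 1 complex ion per 1 calcium.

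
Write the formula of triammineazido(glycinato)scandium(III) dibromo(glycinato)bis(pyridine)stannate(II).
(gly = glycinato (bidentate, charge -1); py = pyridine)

[Sc(gly)(N3)(NH3)3][SnBr2(gly)(py)2]

Cation [Sc…]: ligand charges -2, Sc(III) ⇒ ion charge 1+.
Anion [Sn…]: ligand charges -3, Sn(II) ⇒ ion charge 1−.
One 1+ cation balances one 1− anion.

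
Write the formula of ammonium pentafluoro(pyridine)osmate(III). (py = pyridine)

Ligands: 5 fluoro (F, -1), 1 pyridine (py, neutral). Ligand charge sum = -5.
Charge balance with ammonium (+1) requires 1 complex ion per 2 ammonium.

(NH4)2[OsF5(py)]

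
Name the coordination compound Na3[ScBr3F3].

sodium tribromotrifluoroscandate(III)

The 3 sodium counter-ions carry a total charge of +3, so each complex ion is 3−.
Ligand charges: 3×fluoro (-1 each), 3×bromo (-1 each); total -6. So Sc + (-6) = 3−, giving Sc = +3.
Ligands are named alphabetically: bromo before fluoro.
The complex ion is anionic, so scandium takes the -ate form scandate(III).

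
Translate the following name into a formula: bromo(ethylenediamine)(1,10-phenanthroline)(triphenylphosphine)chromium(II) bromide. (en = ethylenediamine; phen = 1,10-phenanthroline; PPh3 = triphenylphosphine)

[CrBr(en)(phen)(PPh3)]Br

Ligands: 1 ethylenediamine (en, neutral), 1 1,10-phenanthroline (phen, neutral), 1 bromo (Br, -1), 1 triphenylphosphine (PPh3, neutral). Ligand charge sum = -1.
With Cr in oxidation state +2, the complex ion is [Cr...]^1+.
Charge balance with bromide (-1) requires 1 complex ion per 1 bromide.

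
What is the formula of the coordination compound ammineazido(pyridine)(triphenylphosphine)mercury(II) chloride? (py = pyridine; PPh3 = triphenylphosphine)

[Hg(N3)(NH3)(PPh3)(py)]Cl

Ligands: 1 pyridine (py, neutral), 1 azido (N3, -1), 1 ammine (NH3, neutral), 1 triphenylphosphine (PPh3, neutral). Ligand charge sum = -1.
Charge balance with chloride (-1) requires 1 complex ion per 1 chloride.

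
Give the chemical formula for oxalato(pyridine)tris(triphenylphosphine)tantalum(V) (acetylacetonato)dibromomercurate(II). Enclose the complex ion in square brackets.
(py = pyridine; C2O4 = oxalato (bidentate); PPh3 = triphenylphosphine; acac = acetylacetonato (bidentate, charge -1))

Cation [Ta…]: ligand charges -2, Ta(V) ⇒ ion charge 3+.
Anion [Hg…]: ligand charges -3, Hg(II) ⇒ ion charge 1−.

[Ta(C2O4)(PPh3)3(py)][Hg(acac)Br2]3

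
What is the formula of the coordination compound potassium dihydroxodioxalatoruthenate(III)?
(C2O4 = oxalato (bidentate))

K3[Ru(C2O4)2(OH)2]

Ligands: 2 hydroxo (OH, -1), 2 oxalato (C2O4, -2). Ligand charge sum = -6.
Charge balance with potassium (+1) requires 1 complex ion per 3 potassium.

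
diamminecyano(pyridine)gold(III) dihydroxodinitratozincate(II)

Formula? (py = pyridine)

Cation [Au…]: ligand charges -1, Au(III) ⇒ ion charge 2+.
Anion [Zn…]: ligand charges -4, Zn(II) ⇒ ion charge 2−.
One 2+ cation balances one 2− anion.

[Au(CN)(NH3)2(py)][Zn(NO3)2(OH)2]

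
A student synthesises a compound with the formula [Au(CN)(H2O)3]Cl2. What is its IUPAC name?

The 2 chloride counter-ions carry a total charge of -2, so each complex ion is 2+.
Ligand charges: 1×cyano (-1 each), 3×aqua (neutral); total -1. So Au + (-1) = 2+, giving Au = +3.
Ligands are named alphabetically: aqua before cyano.

triaquacyanogold(III) chloride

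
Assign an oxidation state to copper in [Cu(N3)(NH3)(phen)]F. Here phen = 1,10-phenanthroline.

1 fluoride outside the brackets (-1 each) → the complex ion is 1+.
Ligand charges: 1×phen neutral; 1×NH3 neutral; 1×N3 = -1; sum -1.
Cu + (-1) = 1+ ⇒ Cu is +2.

+2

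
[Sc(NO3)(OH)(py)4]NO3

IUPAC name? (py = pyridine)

hydroxonitratotetrakis(pyridine)scandium(III) nitrate

The 1 nitrate counter-ion carries a total charge of -1, so each complex ion is 1+.
Ligand charges: 1×hydroxo (-1 each), 4×pyridine (neutral), 1×nitrato (-1 each); total -2. So Sc + (-2) = 1+, giving Sc = +3.
Ligands are named alphabetically: hydroxo before nitrato before pyridine.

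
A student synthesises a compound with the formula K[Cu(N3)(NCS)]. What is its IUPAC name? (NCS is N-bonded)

The 1 potassium counter-ion carries a total charge of +1, so each complex ion is 1−.
Ligand charges: 1×isothiocyanato (-1 each), 1×azido (-1 each); total -2. So Cu + (-2) = 1−, giving Cu = +1.
The complex ion is anionic, so copper takes the -ate form cuprate(I).

potassium azidoisothiocyanatocuprate(I)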